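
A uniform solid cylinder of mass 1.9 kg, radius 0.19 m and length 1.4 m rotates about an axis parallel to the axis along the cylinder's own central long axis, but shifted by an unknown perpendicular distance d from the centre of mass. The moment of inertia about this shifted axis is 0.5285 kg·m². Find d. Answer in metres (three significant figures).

About the centre-of-mass axis, I_cm = (1/2)MR² = (1/2)(1.9)(0.19)² = 0.034295 kg·m².
Parallel axis theorem: I = I_cm + Md², so Md² = 0.5285 − 0.034295 = 0.4942 kg·m².
d = √(0.4942 / 1.9) = 0.51001 m.

0.510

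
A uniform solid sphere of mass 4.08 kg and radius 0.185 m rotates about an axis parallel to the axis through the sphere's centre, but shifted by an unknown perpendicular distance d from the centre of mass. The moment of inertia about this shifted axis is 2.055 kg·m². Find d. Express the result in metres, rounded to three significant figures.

About the centre-of-mass axis, I_cm = (2/5)MR² = (2/5)(4.08)(0.185)² = 0.055855 kg·m².
Parallel axis theorem: I = I_cm + Md², so Md² = 2.055 − 0.055855 = 1.9991 kg·m².
d = √(1.9991 / 4.08) = 0.69999 m.

0.700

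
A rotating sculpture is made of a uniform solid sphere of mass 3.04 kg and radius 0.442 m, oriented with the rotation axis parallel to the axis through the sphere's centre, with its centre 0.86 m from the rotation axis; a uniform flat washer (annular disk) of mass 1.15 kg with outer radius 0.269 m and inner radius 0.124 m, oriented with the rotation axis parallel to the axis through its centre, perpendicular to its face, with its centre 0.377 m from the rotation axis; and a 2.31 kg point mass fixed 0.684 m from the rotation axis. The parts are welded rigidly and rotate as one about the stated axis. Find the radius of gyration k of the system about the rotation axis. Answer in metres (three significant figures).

0.763

Solid sphere: I_cm = (2/5)MR² = (2/5)(3.04)(0.442)² = 0.23756 kg m²; centre at d = 0.86 m, so I = I_cm + Md² gives I = 0.23756 + (3.04)(0.86)² = 2.4859 kg m².
Annular disk: I_cm = (1/2)M(R²+r²) = (1/2)(1.15)[(0.269)² + (0.124)²] = 0.050449 kg m²; centre at d = 0.377 m, so I = I_cm + Md² gives I = 0.050449 + (1.15)(0.377)² = 0.2139 kg m².
Point mass: I_cm = 0; centre at d = 0.684 m, so I = I_cm + Md² gives I = 0 + (2.31)(0.684)² = 1.0807 kg m².
Total I = 3.7806 kg m²; total mass M = 6.5 kg.
k = √(I/M) = √(3.7806/6.5) = 0.76265 m.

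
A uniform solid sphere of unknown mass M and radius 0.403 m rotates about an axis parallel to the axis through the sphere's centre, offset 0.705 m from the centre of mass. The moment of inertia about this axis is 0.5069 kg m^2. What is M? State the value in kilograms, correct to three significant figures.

0.902

I = I_cm + Md² = (2/5)MR² + Md² = M·[0.4·(0.403)² + (0.705)²] = M·0.56199.
So M = 0.5069 / 0.56199 = 0.90198 kg.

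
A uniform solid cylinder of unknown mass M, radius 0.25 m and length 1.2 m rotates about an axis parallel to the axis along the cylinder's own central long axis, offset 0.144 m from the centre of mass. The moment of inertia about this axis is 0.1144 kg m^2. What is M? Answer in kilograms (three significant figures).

I = I_cm + Md² = (1/2)MR² + Md² = M·[0.5·(0.25)² + (0.144)²] = M·0.051986.
So M = 0.1144 / 0.051986 = 2.2006 kg.

2.20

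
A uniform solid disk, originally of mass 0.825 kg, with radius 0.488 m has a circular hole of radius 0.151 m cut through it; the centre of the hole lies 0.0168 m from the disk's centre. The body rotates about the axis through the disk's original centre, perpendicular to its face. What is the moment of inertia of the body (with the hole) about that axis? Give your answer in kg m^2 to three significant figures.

Unpierced body about its centre: I₀ = (1/2)MR² = (1/2)(0.825)(0.488)² = 0.098234 kg m^2.
The removed disk has mass m = M·(r/R)² = (0.825)(0.151/0.488)² = 0.078989 kg (same uniform areal density).
Its moment of inertia about the rotation axis (parallel-axis theorem): I_hole = (1/2)mr² + md² = (1/2)(0.078989)(0.151)² + (0.078989)(0.0168)² = 0.00092281 kg m^2.
Treating the hole as negative mass, I = I₀ − I_hole = 0.098234 − 0.00092281 = 0.097312 kg m^2.

0.0973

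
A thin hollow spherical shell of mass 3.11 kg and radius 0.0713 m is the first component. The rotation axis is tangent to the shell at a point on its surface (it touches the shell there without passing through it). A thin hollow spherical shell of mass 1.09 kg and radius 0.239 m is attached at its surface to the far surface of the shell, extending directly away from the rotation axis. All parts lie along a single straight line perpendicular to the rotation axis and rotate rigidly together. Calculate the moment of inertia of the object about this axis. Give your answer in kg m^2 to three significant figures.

Spherical shell: I_cm = (2/3)MR² = (2/3)(3.11)(0.0713)² = 0.01054 kg m^2; centre at d = 0.0713 m, so I = I_cm + Md² gives I = 0.01054 + (3.11)(0.0713)² = 0.02635 kg m^2.
Spherical shell: I_cm = (2/3)MR² = (2/3)(1.09)(0.239)² = 0.041508 kg m^2; centre at d = 0.0713 + 0.0713 + 0.239 = 0.3816 m, so I = I_cm + Md² gives I = 0.041508 + (1.09)(0.3816)² = 0.20023 kg m^2.
Total I = 0.02635 + 0.20023 = 0.22658 kg m^2.

0.227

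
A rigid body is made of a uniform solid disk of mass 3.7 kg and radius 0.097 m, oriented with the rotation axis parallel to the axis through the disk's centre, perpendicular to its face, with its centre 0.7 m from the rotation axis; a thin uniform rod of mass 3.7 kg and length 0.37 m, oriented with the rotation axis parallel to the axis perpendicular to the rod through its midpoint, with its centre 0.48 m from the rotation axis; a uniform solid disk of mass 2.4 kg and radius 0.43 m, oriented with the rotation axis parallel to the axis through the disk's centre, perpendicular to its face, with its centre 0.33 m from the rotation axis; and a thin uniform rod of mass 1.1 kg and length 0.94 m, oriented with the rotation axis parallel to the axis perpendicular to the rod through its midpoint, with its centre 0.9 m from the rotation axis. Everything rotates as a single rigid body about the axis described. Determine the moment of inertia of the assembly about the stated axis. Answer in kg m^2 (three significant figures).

4.18

Solid disk: I_cm = (1/2)MR² = (1/2)(3.7)(0.097)² = 0.017407 kg m^2; centre at d = 0.7 m, so I = I_cm + Md² gives I = 0.017407 + (3.7)(0.7)² = 1.8304 kg m^2.
Thin rod: I_cm = (1/12)ML² = (1/12)(3.7)(0.37)² = 0.042211 kg m^2; centre at d = 0.48 m, so I = I_cm + Md² gives I = 0.042211 + (3.7)(0.48)² = 0.89469 kg m^2.
Solid disk: I_cm = (1/2)MR² = (1/2)(2.4)(0.43)² = 0.22188 kg m^2; centre at d = 0.33 m, so I = I_cm + Md² gives I = 0.22188 + (2.4)(0.33)² = 0.48324 kg m^2.
Thin rod: I_cm = (1/12)ML² = (1/12)(1.1)(0.94)² = 0.080997 kg m^2; centre at d = 0.9 m, so I = I_cm + Md² gives I = 0.080997 + (1.1)(0.9)² = 0.972 kg m^2.
Total I = 1.8304 + 0.89469 + 0.48324 + 0.972 = 4.1803 kg m^2.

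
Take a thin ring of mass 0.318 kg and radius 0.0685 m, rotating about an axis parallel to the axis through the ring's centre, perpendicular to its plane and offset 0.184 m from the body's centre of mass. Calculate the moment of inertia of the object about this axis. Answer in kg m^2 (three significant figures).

0.0123

I_cm = MR² = (0.318)(0.0685)² = 0.0014921 kg m^2; centre at d = 0.184 m, so the parallel axis theorem gives I = 0.0014921 + (0.318)(0.184)² = 0.012258 kg m^2.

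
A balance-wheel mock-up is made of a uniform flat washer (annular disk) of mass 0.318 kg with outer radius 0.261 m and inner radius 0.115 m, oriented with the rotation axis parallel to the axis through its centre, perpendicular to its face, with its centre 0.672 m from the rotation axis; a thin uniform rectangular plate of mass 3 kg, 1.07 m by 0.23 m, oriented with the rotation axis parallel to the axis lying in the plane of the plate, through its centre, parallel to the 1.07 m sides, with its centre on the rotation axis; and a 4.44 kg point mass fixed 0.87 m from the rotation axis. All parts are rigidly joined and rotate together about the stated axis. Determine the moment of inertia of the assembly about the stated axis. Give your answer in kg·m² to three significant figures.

Annular disk: I_cm = (1/2)M(R²+r²) = (1/2)(0.318)[(0.261)² + (0.115)²] = 0.012934 kg·m²; centre at d = 0.672 m, so I = I_cm + Md² gives I = 0.012934 + (0.318)(0.672)² = 0.15654 kg·m².
Rectangular plate: I_cm = (1/12)Mb² = (1/12)(3)(0.23)² = 0.013225 kg·m²; axis through the centre, so I = 0.013225 kg·m².
Point mass: I_cm = 0; centre at d = 0.87 m, so I = I_cm + Md² gives I = 0 + (4.44)(0.87)² = 3.3606 kg·m².
Total I = 0.15654 + 0.013225 + 3.3606 = 3.5304 kg·m².

3.53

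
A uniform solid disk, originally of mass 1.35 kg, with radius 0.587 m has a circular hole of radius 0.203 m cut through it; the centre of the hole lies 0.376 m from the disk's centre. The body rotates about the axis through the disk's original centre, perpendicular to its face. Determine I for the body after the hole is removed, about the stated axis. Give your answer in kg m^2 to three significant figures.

0.206

Unpierced body about its centre: I₀ = (1/2)MR² = (1/2)(1.35)(0.587)² = 0.23258 kg m^2.
The removed disk has mass m = M·(r/R)² = (1.35)(0.203/0.587)² = 0.16145 kg (same uniform areal density).
Its moment of inertia about the rotation axis (parallel-axis theorem): I_hole = (1/2)mr² + md² = (1/2)(0.16145)(0.203)² + (0.16145)(0.376)² = 0.026152 kg m^2.
Treating the hole as negative mass, I = I₀ − I_hole = 0.23258 − 0.026152 = 0.20643 kg m^2.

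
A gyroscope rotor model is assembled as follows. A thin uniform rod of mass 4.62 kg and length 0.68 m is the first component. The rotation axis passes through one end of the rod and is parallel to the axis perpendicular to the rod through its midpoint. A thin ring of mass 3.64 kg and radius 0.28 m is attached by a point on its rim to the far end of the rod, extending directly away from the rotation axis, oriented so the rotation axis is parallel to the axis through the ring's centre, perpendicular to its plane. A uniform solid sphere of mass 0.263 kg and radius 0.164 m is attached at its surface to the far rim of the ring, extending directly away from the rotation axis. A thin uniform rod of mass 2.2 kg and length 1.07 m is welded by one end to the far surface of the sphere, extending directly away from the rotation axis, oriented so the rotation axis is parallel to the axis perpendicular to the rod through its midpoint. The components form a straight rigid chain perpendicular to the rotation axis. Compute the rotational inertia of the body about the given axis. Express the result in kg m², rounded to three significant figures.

Thin rod: I_cm = (1/12)ML² = (1/12)(4.62)(0.68)² = 0.17802 kg m²; centre at d = 0.34 m, so the parallel axis theorem gives I = 0.17802 + (4.62)(0.34)² = 0.7121 kg m².
Thin ring: I_cm = MR² = (3.64)(0.28)² = 0.28538 kg m²; centre at d = 0.34 + 0.34 + 0.28 = 0.96 m, so the parallel axis theorem gives I = 0.28538 + (3.64)(0.96)² = 3.64 kg m².
Solid sphere: I_cm = (2/5)MR² = (2/5)(0.263)(0.164)² = 0.0028295 kg m²; centre at d = 0.34 + 0.34 + 0.28 + 0.28 + 0.164 = 1.404 m, so the parallel axis theorem gives I = 0.0028295 + (0.263)(1.404)² = 0.52126 kg m².
Thin rod: I_cm = (1/12)ML² = (1/12)(2.2)(1.07)² = 0.2099 kg m²; centre at d = 0.34 + 0.34 + 0.28 + 0.28 + 0.164 + 0.164 + 0.535 = 2.103 m, so the parallel axis theorem gives I = 0.2099 + (2.2)(2.103)² = 9.9396 kg m².
Total I = 0.7121 + 3.64 + 0.52126 + 9.9396 = 14.813 kg m².

14.8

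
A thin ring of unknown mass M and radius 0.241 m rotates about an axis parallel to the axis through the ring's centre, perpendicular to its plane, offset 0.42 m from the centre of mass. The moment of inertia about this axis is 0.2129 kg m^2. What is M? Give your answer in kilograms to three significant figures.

0.908

I = I_cm + Md² = MR² + Md² = M·[1·(0.241)² + (0.42)²] = M·0.23448.
So M = 0.2129 / 0.23448 = 0.90796 kg.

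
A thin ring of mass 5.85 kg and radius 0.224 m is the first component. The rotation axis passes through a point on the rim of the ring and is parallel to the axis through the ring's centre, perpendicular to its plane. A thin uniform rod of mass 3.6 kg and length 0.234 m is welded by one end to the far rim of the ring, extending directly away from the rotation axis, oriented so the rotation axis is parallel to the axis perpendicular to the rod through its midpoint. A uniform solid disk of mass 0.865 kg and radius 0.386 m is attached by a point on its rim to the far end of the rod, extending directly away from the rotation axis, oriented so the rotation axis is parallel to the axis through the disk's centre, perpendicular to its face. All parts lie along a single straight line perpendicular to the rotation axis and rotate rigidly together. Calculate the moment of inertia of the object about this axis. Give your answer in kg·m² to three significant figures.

Thin ring: I_cm = MR² = (5.85)(0.224)² = 0.29353 kg·m²; centre at d = 0.224 m, so the parallel axis theorem gives I = 0.29353 + (5.85)(0.224)² = 0.58706 kg·m².
Thin rod: I_cm = (1/12)ML² = (1/12)(3.6)(0.234)² = 0.016427 kg·m²; centre at d = 0.224 + 0.224 + 0.117 = 0.565 m, so the parallel axis theorem gives I = 0.016427 + (3.6)(0.565)² = 1.1656 kg·m².
Solid disk: I_cm = (1/2)MR² = (1/2)(0.865)(0.386)² = 0.064441 kg·m²; centre at d = 0.224 + 0.224 + 0.117 + 0.117 + 0.386 = 1.068 m, so the parallel axis theorem gives I = 0.064441 + (0.865)(1.068)² = 1.0511 kg·m².
Total I = 0.58706 + 1.1656 + 1.0511 = 2.8038 kg·m².

2.80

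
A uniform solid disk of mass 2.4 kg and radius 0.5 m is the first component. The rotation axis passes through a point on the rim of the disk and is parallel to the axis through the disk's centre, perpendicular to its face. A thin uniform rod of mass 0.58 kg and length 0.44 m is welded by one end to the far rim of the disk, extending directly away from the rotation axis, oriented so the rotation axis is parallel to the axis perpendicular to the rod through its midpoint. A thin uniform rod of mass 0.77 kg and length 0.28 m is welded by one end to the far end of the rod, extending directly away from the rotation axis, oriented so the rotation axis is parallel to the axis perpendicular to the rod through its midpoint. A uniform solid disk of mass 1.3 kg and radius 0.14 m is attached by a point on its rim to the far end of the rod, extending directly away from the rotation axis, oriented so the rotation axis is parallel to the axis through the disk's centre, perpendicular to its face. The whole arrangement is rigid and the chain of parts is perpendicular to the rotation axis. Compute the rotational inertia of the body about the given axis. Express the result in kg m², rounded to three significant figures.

Solid disk: I_cm = (1/2)MR² = (1/2)(2.4)(0.5)² = 0.3 kg m²; centre at d = 0.5 m, so I = I_cm + Md² gives I = 0.3 + (2.4)(0.5)² = 0.9 kg m².
Thin rod: I_cm = (1/12)ML² = (1/12)(0.58)(0.44)² = 0.0093573 kg m²; centre at d = 0.5 + 0.5 + 0.22 = 1.22 m, so I = I_cm + Md² gives I = 0.0093573 + (0.58)(1.22)² = 0.87263 kg m².
Thin rod: I_cm = (1/12)ML² = (1/12)(0.77)(0.28)² = 0.0050307 kg m²; centre at d = 0.5 + 0.5 + 0.22 + 0.22 + 0.14 = 1.58 m, so I = I_cm + Md² gives I = 0.0050307 + (0.77)(1.58)² = 1.9273 kg m².
Solid disk: I_cm = (1/2)MR² = (1/2)(1.3)(0.14)² = 0.01274 kg m²; centre at d = 0.5 + 0.5 + 0.22 + 0.22 + 0.14 + 0.14 + 0.14 = 1.86 m, so I = I_cm + Md² gives I = 0.01274 + (1.3)(1.86)² = 4.5102 kg m².
Total I = 0.9 + 0.87263 + 1.9273 + 4.5102 = 8.2101 kg m².

8.21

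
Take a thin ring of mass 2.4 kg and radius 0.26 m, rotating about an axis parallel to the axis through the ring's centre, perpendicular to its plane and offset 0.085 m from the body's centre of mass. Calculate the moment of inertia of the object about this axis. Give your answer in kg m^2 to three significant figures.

0.180

I_cm = MR² = (2.4)(0.26)² = 0.16224 kg m^2; centre at d = 0.085 m, so I = I_cm + Md² gives I = 0.16224 + (2.4)(0.085)² = 0.17958 kg m^2.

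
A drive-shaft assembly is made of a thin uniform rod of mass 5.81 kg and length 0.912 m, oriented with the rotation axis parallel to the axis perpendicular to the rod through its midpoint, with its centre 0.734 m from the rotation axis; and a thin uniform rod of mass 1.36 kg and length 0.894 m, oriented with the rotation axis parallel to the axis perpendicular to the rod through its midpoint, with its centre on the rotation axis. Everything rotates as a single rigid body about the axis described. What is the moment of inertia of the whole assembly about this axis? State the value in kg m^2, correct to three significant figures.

Thin rod: I_cm = (1/12)ML² = (1/12)(5.81)(0.912)² = 0.4027 kg m^2; centre at d = 0.734 m, so I = I_cm + Md² gives I = 0.4027 + (5.81)(0.734)² = 3.5329 kg m^2.
Thin rod: I_cm = (1/12)ML² = (1/12)(1.36)(0.894)² = 0.09058 kg m^2; axis through the centre, so I = 0.09058 kg m^2.
Total I = 3.5329 + 0.09058 = 3.6235 kg m^2.

3.62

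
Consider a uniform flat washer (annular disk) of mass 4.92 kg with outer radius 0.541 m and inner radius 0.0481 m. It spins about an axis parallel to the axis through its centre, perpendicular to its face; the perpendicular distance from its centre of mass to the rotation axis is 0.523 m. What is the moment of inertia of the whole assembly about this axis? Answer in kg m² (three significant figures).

2.07

I_cm = (1/2)M(R²+r²) = (1/2)(4.92)[(0.541)² + (0.0481)²] = 0.72569 kg m²; centre at d = 0.523 m, so the parallel axis theorem gives I = 0.72569 + (4.92)(0.523)² = 2.0714 kg m².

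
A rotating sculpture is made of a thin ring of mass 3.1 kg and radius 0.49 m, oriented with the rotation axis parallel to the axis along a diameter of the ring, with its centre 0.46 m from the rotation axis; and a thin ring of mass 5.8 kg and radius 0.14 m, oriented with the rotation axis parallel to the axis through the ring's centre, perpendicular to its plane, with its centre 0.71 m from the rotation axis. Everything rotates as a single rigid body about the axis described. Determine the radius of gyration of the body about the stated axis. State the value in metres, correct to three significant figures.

Thin ring: I_cm = (1/2)MR² = (1/2)(3.1)(0.49)² = 0.37215 kg m^2; centre at d = 0.46 m, so I = I_cm + Md² gives I = 0.37215 + (3.1)(0.46)² = 1.0281 kg m^2.
Thin ring: I_cm = MR² = (5.8)(0.14)² = 0.11368 kg m^2; centre at d = 0.71 m, so I = I_cm + Md² gives I = 0.11368 + (5.8)(0.71)² = 3.0375 kg m^2.
Total I = 4.0656 kg m^2; total mass M = 8.9 kg.
k = √(I/M) = √(4.0656/8.9) = 0.67587 m.

0.676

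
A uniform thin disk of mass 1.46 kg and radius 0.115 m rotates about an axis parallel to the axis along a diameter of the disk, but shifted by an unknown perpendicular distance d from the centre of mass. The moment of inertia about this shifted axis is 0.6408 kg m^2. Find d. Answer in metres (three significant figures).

About the centre-of-mass axis, I_cm = (1/4)MR² = (1/4)(1.46)(0.115)² = 0.0048271 kg m^2.
Parallel axis theorem: I = I_cm + Md², so Md² = 0.6408 − 0.0048271 = 0.63597 kg m^2.
d = √(0.63597 / 1.46) = 0.66 m.

0.660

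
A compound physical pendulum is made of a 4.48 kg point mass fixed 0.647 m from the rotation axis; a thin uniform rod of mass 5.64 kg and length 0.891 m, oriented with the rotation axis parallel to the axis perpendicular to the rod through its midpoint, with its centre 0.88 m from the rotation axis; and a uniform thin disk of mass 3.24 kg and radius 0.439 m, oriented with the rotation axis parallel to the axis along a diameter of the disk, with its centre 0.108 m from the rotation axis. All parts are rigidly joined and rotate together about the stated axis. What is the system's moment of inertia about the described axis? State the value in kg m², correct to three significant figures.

Point mass: I_cm = 0; centre at d = 0.647 m, so the parallel axis theorem gives I = 0 + (4.48)(0.647)² = 1.8754 kg m².
Thin rod: I_cm = (1/12)ML² = (1/12)(5.64)(0.891)² = 0.37312 kg m²; centre at d = 0.88 m, so the parallel axis theorem gives I = 0.37312 + (5.64)(0.88)² = 4.7407 kg m².
Thin disk: I_cm = (1/4)MR² = (1/4)(3.24)(0.439)² = 0.1561 kg m²; centre at d = 0.108 m, so the parallel axis theorem gives I = 0.1561 + (3.24)(0.108)² = 0.1939 kg m².
Total I = 1.8754 + 4.7407 + 0.1939 = 6.81 kg m².

6.81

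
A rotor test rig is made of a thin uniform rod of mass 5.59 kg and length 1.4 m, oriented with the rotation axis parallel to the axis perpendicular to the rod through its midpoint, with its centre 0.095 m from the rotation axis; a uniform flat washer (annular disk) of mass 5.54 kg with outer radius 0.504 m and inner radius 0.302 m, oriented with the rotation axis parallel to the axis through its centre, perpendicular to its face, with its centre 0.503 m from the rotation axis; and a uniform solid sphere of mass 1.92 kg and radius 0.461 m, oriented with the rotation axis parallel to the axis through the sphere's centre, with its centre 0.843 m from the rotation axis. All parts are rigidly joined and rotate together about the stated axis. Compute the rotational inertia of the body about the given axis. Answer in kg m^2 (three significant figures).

4.85

Thin rod: I_cm = (1/12)ML² = (1/12)(5.59)(1.4)² = 0.91303 kg m^2; centre at d = 0.095 m, so I = I_cm + Md² gives I = 0.91303 + (5.59)(0.095)² = 0.96348 kg m^2.
Annular disk: I_cm = (1/2)M(R²+r²) = (1/2)(5.54)[(0.504)² + (0.302)²] = 0.95626 kg m^2; centre at d = 0.503 m, so I = I_cm + Md² gives I = 0.95626 + (5.54)(0.503)² = 2.3579 kg m^2.
Solid sphere: I_cm = (2/5)MR² = (2/5)(1.92)(0.461)² = 0.16322 kg m^2; centre at d = 0.843 m, so I = I_cm + Md² gives I = 0.16322 + (1.92)(0.843)² = 1.5277 kg m^2.
Total I = 0.96348 + 2.3579 + 1.5277 = 4.8491 kg m^2.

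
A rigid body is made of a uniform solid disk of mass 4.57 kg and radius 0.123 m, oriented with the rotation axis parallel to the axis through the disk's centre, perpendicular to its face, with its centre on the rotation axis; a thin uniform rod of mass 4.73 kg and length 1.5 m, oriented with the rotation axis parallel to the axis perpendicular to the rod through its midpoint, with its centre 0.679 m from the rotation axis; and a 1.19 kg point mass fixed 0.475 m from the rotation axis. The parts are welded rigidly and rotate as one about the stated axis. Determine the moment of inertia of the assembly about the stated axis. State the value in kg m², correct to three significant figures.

Solid disk: I_cm = (1/2)MR² = (1/2)(4.57)(0.123)² = 0.03457 kg m²; axis through the centre, so I = 0.03457 kg m².
Thin rod: I_cm = (1/12)ML² = (1/12)(4.73)(1.5)² = 0.88687 kg m²; centre at d = 0.679 m, so the parallel axis theorem gives I = 0.88687 + (4.73)(0.679)² = 3.0676 kg m².
Point mass: I_cm = 0; centre at d = 0.475 m, so the parallel axis theorem gives I = 0 + (1.19)(0.475)² = 0.26849 kg m².
Total I = 0.03457 + 3.0676 + 0.26849 = 3.3707 kg m².

3.37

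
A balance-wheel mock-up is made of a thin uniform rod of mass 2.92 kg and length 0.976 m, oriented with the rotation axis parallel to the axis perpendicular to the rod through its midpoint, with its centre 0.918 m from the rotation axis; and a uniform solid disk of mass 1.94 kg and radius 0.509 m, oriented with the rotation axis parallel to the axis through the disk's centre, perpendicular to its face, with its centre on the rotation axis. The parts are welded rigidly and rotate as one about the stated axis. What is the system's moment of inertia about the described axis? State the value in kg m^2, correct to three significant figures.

2.94

Thin rod: I_cm = (1/12)ML² = (1/12)(2.92)(0.976)² = 0.23179 kg m^2; centre at d = 0.918 m, so the parallel axis theorem gives I = 0.23179 + (2.92)(0.918)² = 2.6925 kg m^2.
Solid disk: I_cm = (1/2)MR² = (1/2)(1.94)(0.509)² = 0.25131 kg m^2; axis through the centre, so I = 0.25131 kg m^2.
Total I = 2.6925 + 0.25131 = 2.9439 kg m^2.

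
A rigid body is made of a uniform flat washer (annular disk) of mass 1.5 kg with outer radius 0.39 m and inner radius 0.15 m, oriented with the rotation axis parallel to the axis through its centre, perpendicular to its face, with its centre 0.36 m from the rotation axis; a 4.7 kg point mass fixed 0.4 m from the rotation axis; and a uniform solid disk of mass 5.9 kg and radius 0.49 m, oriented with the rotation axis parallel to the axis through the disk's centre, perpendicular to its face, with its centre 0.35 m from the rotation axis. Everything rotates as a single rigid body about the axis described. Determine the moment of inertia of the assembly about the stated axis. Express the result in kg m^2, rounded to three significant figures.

2.51

Annular disk: I_cm = (1/2)M(R²+r²) = (1/2)(1.5)[(0.39)² + (0.15)²] = 0.13095 kg m^2; centre at d = 0.36 m, so the parallel axis theorem gives I = 0.13095 + (1.5)(0.36)² = 0.32535 kg m^2.
Point mass: I_cm = 0; centre at d = 0.4 m, so the parallel axis theorem gives I = 0 + (4.7)(0.4)² = 0.752 kg m^2.
Solid disk: I_cm = (1/2)MR² = (1/2)(5.9)(0.49)² = 0.7083 kg m^2; centre at d = 0.35 m, so the parallel axis theorem gives I = 0.7083 + (5.9)(0.35)² = 1.431 kg m^2.
Total I = 0.32535 + 0.752 + 1.431 = 2.5084 kg m^2.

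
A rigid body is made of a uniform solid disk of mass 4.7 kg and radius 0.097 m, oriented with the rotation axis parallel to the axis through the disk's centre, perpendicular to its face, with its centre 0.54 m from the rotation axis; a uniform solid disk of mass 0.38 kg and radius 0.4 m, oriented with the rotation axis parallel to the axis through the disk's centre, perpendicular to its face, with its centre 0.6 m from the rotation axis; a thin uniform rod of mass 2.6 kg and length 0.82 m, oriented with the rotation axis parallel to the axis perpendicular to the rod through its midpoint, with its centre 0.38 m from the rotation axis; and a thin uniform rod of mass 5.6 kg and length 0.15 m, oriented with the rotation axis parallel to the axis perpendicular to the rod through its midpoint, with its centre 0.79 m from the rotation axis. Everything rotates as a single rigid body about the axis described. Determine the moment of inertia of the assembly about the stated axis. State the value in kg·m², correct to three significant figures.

Solid disk: I_cm = (1/2)MR² = (1/2)(4.7)(0.097)² = 0.022111 kg·m²; centre at d = 0.54 m, so the parallel axis theorem gives I = 0.022111 + (4.7)(0.54)² = 1.3926 kg·m².
Solid disk: I_cm = (1/2)MR² = (1/2)(0.38)(0.4)² = 0.0304 kg·m²; centre at d = 0.6 m, so the parallel axis theorem gives I = 0.0304 + (0.38)(0.6)² = 0.1672 kg·m².
Thin rod: I_cm = (1/12)ML² = (1/12)(2.6)(0.82)² = 0.14569 kg·m²; centre at d = 0.38 m, so the parallel axis theorem gives I = 0.14569 + (2.6)(0.38)² = 0.52113 kg·m².
Thin rod: I_cm = (1/12)ML² = (1/12)(5.6)(0.15)² = 0.0105 kg·m²; centre at d = 0.79 m, so the parallel axis theorem gives I = 0.0105 + (5.6)(0.79)² = 3.5055 kg·m².
Total I = 1.3926 + 0.1672 + 0.52113 + 3.5055 = 5.5864 kg·m².

5.59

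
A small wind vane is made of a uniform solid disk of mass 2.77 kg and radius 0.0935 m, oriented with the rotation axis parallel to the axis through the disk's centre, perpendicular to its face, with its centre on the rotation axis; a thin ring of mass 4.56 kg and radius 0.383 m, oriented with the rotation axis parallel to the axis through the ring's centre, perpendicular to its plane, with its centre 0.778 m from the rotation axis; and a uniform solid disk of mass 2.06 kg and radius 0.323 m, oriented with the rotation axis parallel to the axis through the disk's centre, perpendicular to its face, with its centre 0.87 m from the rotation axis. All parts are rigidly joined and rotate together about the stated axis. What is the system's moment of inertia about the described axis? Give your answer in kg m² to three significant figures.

Solid disk: I_cm = (1/2)MR² = (1/2)(2.77)(0.0935)² = 0.012108 kg m²; axis through the centre, so I = 0.012108 kg m².
Thin ring: I_cm = MR² = (4.56)(0.383)² = 0.6689 kg m²; centre at d = 0.778 m, so the parallel axis theorem gives I = 0.6689 + (4.56)(0.778)² = 3.429 kg m².
Solid disk: I_cm = (1/2)MR² = (1/2)(2.06)(0.323)² = 0.10746 kg m²; centre at d = 0.87 m, so the parallel axis theorem gives I = 0.10746 + (2.06)(0.87)² = 1.6667 kg m².
Total I = 0.012108 + 3.429 + 1.6667 = 5.1078 kg m².

5.11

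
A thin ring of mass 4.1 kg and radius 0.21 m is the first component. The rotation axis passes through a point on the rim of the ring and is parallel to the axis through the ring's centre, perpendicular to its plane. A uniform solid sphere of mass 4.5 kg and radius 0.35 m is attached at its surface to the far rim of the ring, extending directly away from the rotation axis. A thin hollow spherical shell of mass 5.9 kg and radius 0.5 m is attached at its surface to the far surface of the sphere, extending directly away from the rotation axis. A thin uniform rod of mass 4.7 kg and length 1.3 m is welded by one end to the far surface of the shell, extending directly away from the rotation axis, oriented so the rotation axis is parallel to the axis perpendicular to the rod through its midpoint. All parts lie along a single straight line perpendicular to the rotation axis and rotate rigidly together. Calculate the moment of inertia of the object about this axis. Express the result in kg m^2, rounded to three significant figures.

56.4

Thin ring: I_cm = MR² = (4.1)(0.21)² = 0.18081 kg m^2; centre at d = 0.21 m, so I = I_cm + Md² gives I = 0.18081 + (4.1)(0.21)² = 0.36162 kg m^2.
Solid sphere: I_cm = (2/5)MR² = (2/5)(4.5)(0.35)² = 0.2205 kg m^2; centre at d = 0.21 + 0.21 + 0.35 = 0.77 m, so I = I_cm + Md² gives I = 0.2205 + (4.5)(0.77)² = 2.8885 kg m^2.
Spherical shell: I_cm = (2/3)MR² = (2/3)(5.9)(0.5)² = 0.98333 kg m^2; centre at d = 0.21 + 0.21 + 0.35 + 0.35 + 0.5 = 1.62 m, so I = I_cm + Md² gives I = 0.98333 + (5.9)(1.62)² = 16.467 kg m^2.
Thin rod: I_cm = (1/12)ML² = (1/12)(4.7)(1.3)² = 0.66192 kg m^2; centre at d = 0.21 + 0.21 + 0.35 + 0.35 + 0.5 + 0.5 + 0.65 = 2.77 m, so I = I_cm + Md² gives I = 0.66192 + (4.7)(2.77)² = 36.725 kg m^2.
Total I = 0.36162 + 2.8885 + 16.467 + 36.725 = 56.442 kg m^2.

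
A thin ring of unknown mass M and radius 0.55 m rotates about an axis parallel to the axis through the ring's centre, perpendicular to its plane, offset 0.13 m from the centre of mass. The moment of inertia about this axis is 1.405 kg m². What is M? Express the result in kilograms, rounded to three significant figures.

I = I_cm + Md² = MR² + Md² = M·[1·(0.55)² + (0.13)²] = M·0.3194.
So M = 1.405 / 0.3194 = 4.3989 kg.

4.40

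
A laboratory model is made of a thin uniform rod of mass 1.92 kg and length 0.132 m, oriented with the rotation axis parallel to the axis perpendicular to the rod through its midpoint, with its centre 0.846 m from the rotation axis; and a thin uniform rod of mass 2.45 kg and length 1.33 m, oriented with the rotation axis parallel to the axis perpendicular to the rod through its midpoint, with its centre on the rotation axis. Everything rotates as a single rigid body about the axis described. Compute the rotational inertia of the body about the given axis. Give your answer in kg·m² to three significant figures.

Thin rod: I_cm = (1/12)ML² = (1/12)(1.92)(0.132)² = 0.0027878 kg·m²; centre at d = 0.846 m, so I = I_cm + Md² gives I = 0.0027878 + (1.92)(0.846)² = 1.377 kg·m².
Thin rod: I_cm = (1/12)ML² = (1/12)(2.45)(1.33)² = 0.36115 kg·m²; axis through the centre, so I = 0.36115 kg·m².
Total I = 1.377 + 0.36115 = 1.7381 kg·m².

1.74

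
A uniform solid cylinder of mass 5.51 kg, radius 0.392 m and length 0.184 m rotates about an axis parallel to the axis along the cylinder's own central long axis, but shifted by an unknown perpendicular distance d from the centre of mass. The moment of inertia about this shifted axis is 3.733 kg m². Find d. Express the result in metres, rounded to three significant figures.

0.775

About the centre-of-mass axis, I_cm = (1/2)MR² = (1/2)(5.51)(0.392)² = 0.42334 kg m².
Parallel axis theorem: I = I_cm + Md², so Md² = 3.733 − 0.42334 = 3.3097 kg m².
d = √(3.3097 / 5.51) = 0.77502 m.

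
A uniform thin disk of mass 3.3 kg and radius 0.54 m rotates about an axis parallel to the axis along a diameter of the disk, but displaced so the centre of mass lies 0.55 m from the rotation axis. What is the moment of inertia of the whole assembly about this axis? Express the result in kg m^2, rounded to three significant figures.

I_cm = (1/4)MR² = (1/4)(3.3)(0.54)² = 0.24057 kg m^2; centre at d = 0.55 m, so I = I_cm + Md² gives I = 0.24057 + (3.3)(0.55)² = 1.2388 kg m^2.

1.24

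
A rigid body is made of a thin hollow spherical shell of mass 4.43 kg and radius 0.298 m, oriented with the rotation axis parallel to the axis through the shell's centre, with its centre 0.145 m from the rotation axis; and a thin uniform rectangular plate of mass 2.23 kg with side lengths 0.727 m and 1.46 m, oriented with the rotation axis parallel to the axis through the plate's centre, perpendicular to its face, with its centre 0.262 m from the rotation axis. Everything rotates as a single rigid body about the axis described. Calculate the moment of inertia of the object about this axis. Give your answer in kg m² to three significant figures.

Spherical shell: I_cm = (2/3)MR² = (2/3)(4.43)(0.298)² = 0.26227 kg m²; centre at d = 0.145 m, so the parallel axis theorem gives I = 0.26227 + (4.43)(0.145)² = 0.35541 kg m².
Rectangular plate: I_cm = (1/12)M(a²+b²) = (1/12)(2.23)[(0.727)² + (1.46)²] = 0.49434 kg m²; centre at d = 0.262 m, so the parallel axis theorem gives I = 0.49434 + (2.23)(0.262)² = 0.64742 kg m².
Total I = 0.35541 + 0.64742 = 1.0028 kg m².

1.00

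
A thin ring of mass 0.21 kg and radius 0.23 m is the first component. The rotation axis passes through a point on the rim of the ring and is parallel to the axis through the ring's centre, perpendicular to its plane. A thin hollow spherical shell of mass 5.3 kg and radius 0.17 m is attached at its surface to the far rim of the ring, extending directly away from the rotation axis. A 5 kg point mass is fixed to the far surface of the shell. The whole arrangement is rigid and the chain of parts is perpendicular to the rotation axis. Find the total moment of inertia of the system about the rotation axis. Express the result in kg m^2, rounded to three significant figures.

Thin ring: I_cm = MR² = (0.21)(0.23)² = 0.011109 kg m^2; centre at d = 0.23 m, so I = I_cm + Md² gives I = 0.011109 + (0.21)(0.23)² = 0.022218 kg m^2.
Spherical shell: I_cm = (2/3)MR² = (2/3)(5.3)(0.17)² = 0.10211 kg m^2; centre at d = 0.23 + 0.23 + 0.17 = 0.63 m, so I = I_cm + Md² gives I = 0.10211 + (5.3)(0.63)² = 2.2057 kg m^2.
Point mass: I_cm = 0; centre at d = 0.23 + 0.23 + 0.17 + 0.17 = 0.8 m, so I = I_cm + Md² gives I = 0 + (5)(0.8)² = 3.2 kg m^2.
Total I = 0.022218 + 2.2057 + 3.2 = 5.4279 kg m^2.

5.43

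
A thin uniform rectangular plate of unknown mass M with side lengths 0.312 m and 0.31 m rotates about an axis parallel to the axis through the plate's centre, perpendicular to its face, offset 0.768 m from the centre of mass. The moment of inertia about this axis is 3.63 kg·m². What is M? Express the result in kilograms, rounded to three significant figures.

I = I_cm + Md² = (1/12)M(a²+b²) + Md² = M·[0.0833333·[(0.312)² + (0.31)²] + (0.768)²] = M·0.60594.
So M = 3.63 / 0.60594 = 5.9906 kg.

5.99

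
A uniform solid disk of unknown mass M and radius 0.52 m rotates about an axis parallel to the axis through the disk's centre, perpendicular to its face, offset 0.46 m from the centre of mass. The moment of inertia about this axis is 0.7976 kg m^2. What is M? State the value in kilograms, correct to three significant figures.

I = I_cm + Md² = (1/2)MR² + Md² = M·[0.5·(0.52)² + (0.46)²] = M·0.3468.
So M = 0.7976 / 0.3468 = 2.2999 kg.

2.30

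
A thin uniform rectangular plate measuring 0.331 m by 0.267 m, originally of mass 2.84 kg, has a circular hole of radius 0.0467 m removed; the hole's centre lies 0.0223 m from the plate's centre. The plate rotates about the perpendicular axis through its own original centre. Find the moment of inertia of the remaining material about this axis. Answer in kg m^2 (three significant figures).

0.0425

Unpierced body about its centre: I₀ = (1/12)M(a²+b²) = (1/12)(2.84)[(0.331)² + (0.267)²] = 0.042801 kg m^2.
The removed disk has mass m = M·πr²/(ab) = (2.84)·π(0.0467)²/(0.331·0.267) = 0.22017 kg (same uniform areal density).
Its moment of inertia about the rotation axis (parallel-axis theorem): I_hole = (1/2)mr² + md² = (1/2)(0.22017)(0.0467)² + (0.22017)(0.0223)² = 0.00034958 kg m^2.
Treating the hole as negative mass, I = I₀ − I_hole = 0.042801 − 0.00034958 = 0.042452 kg m^2.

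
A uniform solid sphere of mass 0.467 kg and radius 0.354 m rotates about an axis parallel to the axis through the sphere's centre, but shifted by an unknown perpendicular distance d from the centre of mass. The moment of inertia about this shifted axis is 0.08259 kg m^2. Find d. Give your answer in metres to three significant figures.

About the centre-of-mass axis, I_cm = (2/5)MR² = (2/5)(0.467)(0.354)² = 0.023409 kg m^2.
Parallel axis theorem: I = I_cm + Md², so Md² = 0.08259 − 0.023409 = 0.059181 kg m^2.
d = √(0.059181 / 0.467) = 0.35599 m.

0.356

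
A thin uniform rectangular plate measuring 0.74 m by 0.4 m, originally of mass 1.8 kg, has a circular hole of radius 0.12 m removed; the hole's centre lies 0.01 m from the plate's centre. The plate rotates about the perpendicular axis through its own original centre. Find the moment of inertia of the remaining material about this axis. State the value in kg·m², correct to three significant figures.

Unpierced body about its centre: I₀ = (1/12)M(a²+b²) = (1/12)(1.8)[(0.74)² + (0.4)²] = 0.10614 kg·m².
The removed disk has mass m = M·πr²/(ab) = (1.8)·π(0.12)²/(0.74·0.4) = 0.2751 kg (same uniform areal density).
Its moment of inertia about the rotation axis (parallel-axis theorem): I_hole = (1/2)mr² + md² = (1/2)(0.2751)(0.12)² + (0.2751)(0.01)² = 0.0020082 kg·m².
Treating the hole as negative mass, I = I₀ − I_hole = 0.10614 − 0.0020082 = 0.10413 kg·m².

0.104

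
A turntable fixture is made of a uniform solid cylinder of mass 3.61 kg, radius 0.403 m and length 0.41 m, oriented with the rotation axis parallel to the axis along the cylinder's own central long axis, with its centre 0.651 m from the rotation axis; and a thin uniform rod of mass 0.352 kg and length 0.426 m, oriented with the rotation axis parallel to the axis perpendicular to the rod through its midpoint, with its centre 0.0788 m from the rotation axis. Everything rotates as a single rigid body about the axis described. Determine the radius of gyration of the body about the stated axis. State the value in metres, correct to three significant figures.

Solid cylinder: I_cm = (1/2)MR² = (1/2)(3.61)(0.403)² = 0.29315 kg m^2; centre at d = 0.651 m, so the parallel axis theorem gives I = 0.29315 + (3.61)(0.651)² = 1.8231 kg m^2.
Thin rod: I_cm = (1/12)ML² = (1/12)(0.352)(0.426)² = 0.0053233 kg m^2; centre at d = 0.0788 m, so the parallel axis theorem gives I = 0.0053233 + (0.352)(0.0788)² = 0.007509 kg m^2.
Total I = 1.8306 kg m^2; total mass M = 3.962 kg.
k = √(I/M) = √(1.8306/3.962) = 0.67973 m.

0.680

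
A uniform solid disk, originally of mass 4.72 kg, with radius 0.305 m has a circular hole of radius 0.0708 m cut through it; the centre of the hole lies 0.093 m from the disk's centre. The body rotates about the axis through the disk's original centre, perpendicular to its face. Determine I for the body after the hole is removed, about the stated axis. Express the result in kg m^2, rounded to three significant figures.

0.217

Unpierced body about its centre: I₀ = (1/2)MR² = (1/2)(4.72)(0.305)² = 0.21954 kg m^2.
The removed disk has mass m = M·(r/R)² = (4.72)(0.0708/0.305)² = 0.25434 kg (same uniform areal density).
Its moment of inertia about the rotation axis (parallel-axis theorem): I_hole = (1/2)mr² + md² = (1/2)(0.25434)(0.0708)² + (0.25434)(0.093)² = 0.0028372 kg m^2.
Treating the hole as negative mass, I = I₀ − I_hole = 0.21954 − 0.0028372 = 0.2167 kg m^2.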